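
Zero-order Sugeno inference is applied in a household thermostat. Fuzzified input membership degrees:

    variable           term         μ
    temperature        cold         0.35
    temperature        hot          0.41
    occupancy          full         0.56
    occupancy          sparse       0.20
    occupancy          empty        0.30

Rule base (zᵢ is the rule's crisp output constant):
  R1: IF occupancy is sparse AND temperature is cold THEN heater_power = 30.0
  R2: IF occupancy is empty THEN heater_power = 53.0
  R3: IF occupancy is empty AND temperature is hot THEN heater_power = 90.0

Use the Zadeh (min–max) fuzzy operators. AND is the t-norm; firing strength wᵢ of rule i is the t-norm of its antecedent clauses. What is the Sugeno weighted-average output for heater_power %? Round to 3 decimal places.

61.125

R1 (z=30.0): sparse=0.20, cold=0.35; AND[min(a, b)] → w = 0.20
R2 (z=53.0): empty=0.30 → w = 0.30
R3 (z=90.0): empty=0.30, hot=0.41; AND[min(a, b)] → w = 0.30
Weighted average = (0.20·30.0 + 0.30·53.0 + 0.30·90.0) / (0.20 + 0.30 + 0.30)
  = 48.9000 / 0.8000 = 61.125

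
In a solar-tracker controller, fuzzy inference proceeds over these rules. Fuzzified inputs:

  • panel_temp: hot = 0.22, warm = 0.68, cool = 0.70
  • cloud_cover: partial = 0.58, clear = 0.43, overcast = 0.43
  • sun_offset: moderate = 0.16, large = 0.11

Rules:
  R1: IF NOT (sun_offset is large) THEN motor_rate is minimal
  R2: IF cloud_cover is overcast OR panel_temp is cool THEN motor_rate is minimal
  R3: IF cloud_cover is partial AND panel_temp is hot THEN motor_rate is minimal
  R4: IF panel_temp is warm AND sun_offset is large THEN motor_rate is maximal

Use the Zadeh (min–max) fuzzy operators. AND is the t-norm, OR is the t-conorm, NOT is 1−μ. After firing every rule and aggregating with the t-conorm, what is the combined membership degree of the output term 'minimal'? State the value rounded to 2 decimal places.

0.89

R1: ¬large=1−0.11=0.89 → w = 0.89
R2: overcast=0.43, cool=0.70; OR[max(a, b)] → w = 0.70
R3: partial=0.58, hot=0.22; AND[min(a, b)] → w = 0.22
R4: warm=0.68, large=0.11; AND[min(a, b)] → w = 0.11
Rules with consequent 'minimal': {R1, R2, R3} → strengths 0.89, 0.70, 0.22
Aggregate via t-conorm [max(a, b)]: 0.89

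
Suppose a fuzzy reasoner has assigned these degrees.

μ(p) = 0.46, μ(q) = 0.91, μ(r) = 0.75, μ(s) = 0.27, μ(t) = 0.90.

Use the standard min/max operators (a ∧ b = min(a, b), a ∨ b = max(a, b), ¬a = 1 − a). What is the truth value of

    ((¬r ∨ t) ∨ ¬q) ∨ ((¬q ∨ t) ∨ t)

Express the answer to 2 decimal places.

¬r = 1 − 0.75 = 0.25
¬r ∨ t = max(a, b) on (0.25, 0.90) = 0.90
¬q = 1 − 0.91 = 0.09
(¬r ∨ t) ∨ ¬q = max(a, b) on (0.90, 0.09) = 0.90
¬q = 1 − 0.91 = 0.09
¬q ∨ t = max(a, b) on (0.09, 0.90) = 0.90
(¬q ∨ t) ∨ t = max(a, b) on (0.90, 0.90) = 0.90
((¬r ∨ t) ∨ ¬q) ∨ ((¬q ∨ t) ∨ t) = max(a, b) on (0.90, 0.90) = 0.90

0.90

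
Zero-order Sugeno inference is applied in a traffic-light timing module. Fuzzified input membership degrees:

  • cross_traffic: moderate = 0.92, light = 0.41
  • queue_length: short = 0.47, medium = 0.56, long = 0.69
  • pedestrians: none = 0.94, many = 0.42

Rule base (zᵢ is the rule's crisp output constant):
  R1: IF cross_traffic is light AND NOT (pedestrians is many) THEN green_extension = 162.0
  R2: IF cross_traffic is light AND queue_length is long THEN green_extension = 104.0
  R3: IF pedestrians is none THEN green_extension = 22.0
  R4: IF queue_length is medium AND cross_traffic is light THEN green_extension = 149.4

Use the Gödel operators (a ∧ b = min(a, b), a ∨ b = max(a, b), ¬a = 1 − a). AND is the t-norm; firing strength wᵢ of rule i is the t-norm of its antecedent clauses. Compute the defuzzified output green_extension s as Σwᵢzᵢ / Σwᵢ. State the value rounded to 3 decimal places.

88.016

R1 (z=162.0): light=0.41, ¬many=1−0.42=0.58; AND[min(a, b)] → w = 0.41
R2 (z=104.0): light=0.41, long=0.69; AND[min(a, b)] → w = 0.41
R3 (z=22.0): none=0.94 → w = 0.94
R4 (z=149.4): medium=0.56, light=0.41; AND[min(a, b)] → w = 0.41
Weighted average = (0.41·162.0 + 0.41·104.0 + 0.94·22.0 + 0.41·149.4) / (0.41 + 0.41 + 0.94 + 0.41)
  = 190.9940 / 2.1700 = 88.016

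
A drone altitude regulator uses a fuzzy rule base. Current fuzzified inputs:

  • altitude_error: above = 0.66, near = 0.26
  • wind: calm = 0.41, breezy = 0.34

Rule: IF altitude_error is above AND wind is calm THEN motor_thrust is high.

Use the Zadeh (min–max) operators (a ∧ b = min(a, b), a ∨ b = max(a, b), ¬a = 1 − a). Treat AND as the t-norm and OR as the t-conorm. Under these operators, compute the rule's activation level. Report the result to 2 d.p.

0.41

firing strength: above=0.66, calm=0.41; AND[min(a, b)] → w = 0.41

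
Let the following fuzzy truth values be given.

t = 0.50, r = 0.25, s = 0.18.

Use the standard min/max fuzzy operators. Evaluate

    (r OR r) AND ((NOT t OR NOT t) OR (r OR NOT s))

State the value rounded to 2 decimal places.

r OR r = max(a, b) on (0.25, 0.25) = 0.25
NOT t = 1 − 0.50 = 0.50
NOT t = 1 − 0.50 = 0.50
NOT t OR NOT t = max(a, b) on (0.50, 0.50) = 0.50
NOT s = 1 − 0.18 = 0.82
r OR NOT s = max(a, b) on (0.25, 0.82) = 0.82
(NOT t OR NOT t) OR (r OR NOT s) = max(a, b) on (0.50, 0.82) = 0.82
(r OR r) AND ((NOT t OR NOT t) OR (r OR NOT s)) = min(a, b) on (0.25, 0.82) = 0.25

0.25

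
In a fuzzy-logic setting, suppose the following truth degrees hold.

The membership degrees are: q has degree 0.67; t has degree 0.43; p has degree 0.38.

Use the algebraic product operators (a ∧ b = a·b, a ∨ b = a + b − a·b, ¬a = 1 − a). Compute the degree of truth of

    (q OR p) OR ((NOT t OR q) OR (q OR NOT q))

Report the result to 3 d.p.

q OR p = a + b − a·b on (0.6700, 0.3800) = 0.7954
NOT t = 1 − 0.4300 = 0.5700
NOT t OR q = a + b − a·b on (0.5700, 0.6700) = 0.8581
NOT q = 1 − 0.6700 = 0.3300
q OR NOT q = a + b − a·b on (0.6700, 0.3300) = 0.7789
(NOT t OR q) OR (q OR NOT q) = a + b − a·b on (0.8581, 0.7789) = 0.9686
(q OR p) OR ((NOT t OR q) OR (q OR NOT q)) = a + b − a·b on (0.7954, 0.9686) = 0.9936

0.994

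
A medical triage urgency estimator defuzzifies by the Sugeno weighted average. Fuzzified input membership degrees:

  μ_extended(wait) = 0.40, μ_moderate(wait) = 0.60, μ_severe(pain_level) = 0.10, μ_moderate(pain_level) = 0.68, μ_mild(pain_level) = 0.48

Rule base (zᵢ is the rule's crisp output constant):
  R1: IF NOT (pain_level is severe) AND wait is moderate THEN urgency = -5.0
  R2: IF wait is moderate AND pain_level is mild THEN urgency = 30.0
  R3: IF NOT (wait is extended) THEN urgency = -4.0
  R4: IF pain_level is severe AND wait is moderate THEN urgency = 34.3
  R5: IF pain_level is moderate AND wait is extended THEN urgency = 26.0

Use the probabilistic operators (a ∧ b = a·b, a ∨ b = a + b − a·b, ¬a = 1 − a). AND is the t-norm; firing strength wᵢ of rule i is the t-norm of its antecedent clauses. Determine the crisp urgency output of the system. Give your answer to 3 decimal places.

R1 (z=-5.0): ¬severe=1−0.10=0.90, moderate=0.60; AND[a·b] → w = 0.5400
R2 (z=30.0): moderate=0.60, mild=0.48; AND[a·b] → w = 0.2880
R3 (z=-4.0): ¬extended=1−0.40=0.60 → w = 0.6000
R4 (z=34.3): severe=0.10, moderate=0.60; AND[a·b] → w = 0.0600
R5 (z=26.0): moderate=0.68, extended=0.40; AND[a·b] → w = 0.2720
Weighted average = (0.5400·-5.0 + 0.2880·30.0 + 0.6000·-4.0 + 0.0600·34.3 + 0.2720·26.0) / (0.5400 + 0.2880 + 0.6000 + 0.0600 + 0.2720)
  = 12.6700 / 1.7600 = 7.199

7.199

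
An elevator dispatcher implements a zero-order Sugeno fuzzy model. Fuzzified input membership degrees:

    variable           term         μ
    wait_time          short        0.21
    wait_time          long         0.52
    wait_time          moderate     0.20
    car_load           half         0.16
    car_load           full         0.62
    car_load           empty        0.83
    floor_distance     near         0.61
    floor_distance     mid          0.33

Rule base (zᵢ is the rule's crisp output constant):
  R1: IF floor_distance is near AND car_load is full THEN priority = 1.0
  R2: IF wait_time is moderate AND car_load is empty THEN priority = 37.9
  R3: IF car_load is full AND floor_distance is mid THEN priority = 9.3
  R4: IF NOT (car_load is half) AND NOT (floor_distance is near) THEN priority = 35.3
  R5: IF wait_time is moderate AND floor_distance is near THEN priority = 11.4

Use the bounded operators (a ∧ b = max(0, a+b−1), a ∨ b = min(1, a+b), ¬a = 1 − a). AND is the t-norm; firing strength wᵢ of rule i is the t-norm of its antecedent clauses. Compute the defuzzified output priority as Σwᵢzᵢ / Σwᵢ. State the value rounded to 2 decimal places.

19.36

R1 (z=1.0): near=0.61, full=0.62; AND[max(0, a+b−1)] → w = 0.23
R2 (z=37.9): moderate=0.20, empty=0.83; AND[max(0, a+b−1)] → w = 0.03
R3 (z=9.3): full=0.62, mid=0.33; AND[max(0, a+b−1)] → w = 0.00
R4 (z=35.3): ¬half=1−0.16=0.84, ¬near=1−0.61=0.39; AND[max(0, a+b−1)] → w = 0.23
R5 (z=11.4): moderate=0.20, near=0.61; AND[max(0, a+b−1)] → w = 0.00
Weighted average = (0.23·1.0 + 0.03·37.9 + 0.00·9.3 + 0.23·35.3 + 0.00·11.4) / (0.23 + 0.03 + 0.00 + 0.23 + 0.00)
  = 9.4860 / 0.4900 = 19.36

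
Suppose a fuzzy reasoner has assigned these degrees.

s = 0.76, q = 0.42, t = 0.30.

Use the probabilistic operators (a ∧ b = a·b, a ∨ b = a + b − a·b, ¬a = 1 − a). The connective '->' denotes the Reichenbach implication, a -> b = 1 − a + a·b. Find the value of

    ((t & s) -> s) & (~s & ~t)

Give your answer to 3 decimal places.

t & s = a·b on (0.3000, 0.7600) = 0.2280
(t & s) -> s  [Reichenbach: 1 − a + a·b] with a=0.2280, b=0.7600 → 0.9453
~s = 1 − 0.7600 = 0.2400
~t = 1 − 0.3000 = 0.7000
~s & ~t = a·b on (0.2400, 0.7000) = 0.1680
((t & s) -> s) & (~s & ~t) = a·b on (0.9453, 0.1680) = 0.1588

0.159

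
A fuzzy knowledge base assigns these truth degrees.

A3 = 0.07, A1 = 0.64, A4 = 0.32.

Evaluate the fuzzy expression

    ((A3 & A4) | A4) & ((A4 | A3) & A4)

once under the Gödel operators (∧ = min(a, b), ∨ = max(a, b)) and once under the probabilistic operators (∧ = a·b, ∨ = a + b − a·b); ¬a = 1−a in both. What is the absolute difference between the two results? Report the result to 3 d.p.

0.281

Under Gödel:
  A3 & A4 = min(a, b) on (0.07, 0.32) = 0.07
  (A3 & A4) | A4 = max(a, b) on (0.07, 0.32) = 0.32
  A4 | A3 = max(a, b) on (0.32, 0.07) = 0.32
  (A4 | A3) & A4 = min(a, b) on (0.32, 0.32) = 0.32
  ((A3 & A4) | A4) & ((A4 | A3) & A4) = min(a, b) on (0.32, 0.32) = 0.32
  → value = 0.3200
Under probabilistic:
  A3 & A4 = a·b on (0.0700, 0.3200) = 0.0224
  (A3 & A4) | A4 = a + b − a·b on (0.0224, 0.3200) = 0.3352
  A4 | A3 = a + b − a·b on (0.3200, 0.0700) = 0.3676
  (A4 | A3) & A4 = a·b on (0.3676, 0.3200) = 0.1176
  ((A3 & A4) | A4) & ((A4 | A3) & A4) = a·b on (0.3352, 0.1176) = 0.0394
  → value = 0.0394
|0.3200 − 0.0394| = 0.281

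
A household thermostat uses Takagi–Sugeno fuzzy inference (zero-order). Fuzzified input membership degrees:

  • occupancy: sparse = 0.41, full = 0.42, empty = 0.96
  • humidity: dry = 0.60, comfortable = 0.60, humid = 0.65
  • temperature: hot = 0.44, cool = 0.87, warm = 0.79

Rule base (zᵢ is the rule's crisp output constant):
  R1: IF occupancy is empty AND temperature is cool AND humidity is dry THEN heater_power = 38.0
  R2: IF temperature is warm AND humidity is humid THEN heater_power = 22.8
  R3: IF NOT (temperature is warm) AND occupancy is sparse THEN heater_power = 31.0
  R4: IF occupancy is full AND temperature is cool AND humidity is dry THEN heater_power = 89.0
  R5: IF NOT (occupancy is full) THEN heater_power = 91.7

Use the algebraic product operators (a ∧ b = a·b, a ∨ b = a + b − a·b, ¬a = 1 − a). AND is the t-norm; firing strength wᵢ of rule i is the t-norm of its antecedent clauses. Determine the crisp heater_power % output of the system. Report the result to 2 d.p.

55.85

R1 (z=38.0): empty=0.96, cool=0.87, dry=0.60; AND[a·b] → w = 0.5011
R2 (z=22.8): warm=0.79, humid=0.65; AND[a·b] → w = 0.5135
R3 (z=31.0): ¬warm=1−0.79=0.21, sparse=0.41; AND[a·b] → w = 0.0861
R4 (z=89.0): full=0.42, cool=0.87, dry=0.60; AND[a·b] → w = 0.2192
R5 (z=91.7): ¬full=1−0.42=0.58 → w = 0.5800
Weighted average = (0.5011·38.0 + 0.5135·22.8 + 0.0861·31.0 + 0.2192·89.0 + 0.5800·91.7) / (0.5011 + 0.5135 + 0.0861 + 0.2192 + 0.5800)
  = 106.1178 / 1.9000 = 55.85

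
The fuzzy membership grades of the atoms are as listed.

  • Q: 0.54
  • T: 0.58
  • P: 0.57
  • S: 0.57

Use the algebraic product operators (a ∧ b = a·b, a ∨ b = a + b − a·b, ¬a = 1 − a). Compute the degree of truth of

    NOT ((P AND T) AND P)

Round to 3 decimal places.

0.812

P AND T = a·b on (0.5700, 0.5800) = 0.3306
(P AND T) AND P = a·b on (0.3306, 0.5700) = 0.1884
NOT ((P AND T) AND P) = 1 − 0.1884 = 0.8116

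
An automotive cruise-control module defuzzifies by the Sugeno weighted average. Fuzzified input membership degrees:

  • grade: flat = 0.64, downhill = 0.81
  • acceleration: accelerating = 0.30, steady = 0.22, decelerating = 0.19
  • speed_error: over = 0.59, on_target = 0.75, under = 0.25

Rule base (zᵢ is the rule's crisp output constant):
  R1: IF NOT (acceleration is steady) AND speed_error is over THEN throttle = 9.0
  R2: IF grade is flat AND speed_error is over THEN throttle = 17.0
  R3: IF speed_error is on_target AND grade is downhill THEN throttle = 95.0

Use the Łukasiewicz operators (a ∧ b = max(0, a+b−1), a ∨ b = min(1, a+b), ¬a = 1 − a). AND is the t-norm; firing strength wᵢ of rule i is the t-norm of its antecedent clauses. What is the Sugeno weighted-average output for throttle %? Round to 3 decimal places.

R1 (z=9.0): ¬steady=1−0.22=0.78, over=0.59; AND[max(0, a+b−1)] → w = 0.37
R2 (z=17.0): flat=0.64, over=0.59; AND[max(0, a+b−1)] → w = 0.23
R3 (z=95.0): on_target=0.75, downhill=0.81; AND[max(0, a+b−1)] → w = 0.56
Weighted average = (0.37·9.0 + 0.23·17.0 + 0.56·95.0) / (0.37 + 0.23 + 0.56)
  = 60.4400 / 1.1600 = 52.103

52.103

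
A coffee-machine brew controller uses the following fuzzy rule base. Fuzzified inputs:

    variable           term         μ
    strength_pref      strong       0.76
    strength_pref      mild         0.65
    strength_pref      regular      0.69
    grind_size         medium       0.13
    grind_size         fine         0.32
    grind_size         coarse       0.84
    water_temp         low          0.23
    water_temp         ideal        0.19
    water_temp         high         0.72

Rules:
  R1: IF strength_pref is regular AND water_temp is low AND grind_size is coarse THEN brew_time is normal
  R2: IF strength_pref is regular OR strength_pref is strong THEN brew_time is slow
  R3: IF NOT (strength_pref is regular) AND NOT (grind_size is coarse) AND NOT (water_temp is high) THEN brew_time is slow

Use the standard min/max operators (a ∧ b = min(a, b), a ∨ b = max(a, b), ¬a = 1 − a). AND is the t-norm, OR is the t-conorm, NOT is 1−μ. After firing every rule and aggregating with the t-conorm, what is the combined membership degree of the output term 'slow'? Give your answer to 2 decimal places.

R1: regular=0.69, low=0.23, coarse=0.84; AND[min(a, b)] → w = 0.23
R2: regular=0.69, strong=0.76; OR[max(a, b)] → w = 0.76
R3: ¬regular=1−0.69=0.31, ¬coarse=1−0.84=0.16, ¬high=1−0.72=0.28; AND[min(a, b)] → w = 0.16
Rules with consequent 'slow': {R2, R3} → strengths 0.76, 0.16
Aggregate via t-conorm [max(a, b)]: 0.76

0.76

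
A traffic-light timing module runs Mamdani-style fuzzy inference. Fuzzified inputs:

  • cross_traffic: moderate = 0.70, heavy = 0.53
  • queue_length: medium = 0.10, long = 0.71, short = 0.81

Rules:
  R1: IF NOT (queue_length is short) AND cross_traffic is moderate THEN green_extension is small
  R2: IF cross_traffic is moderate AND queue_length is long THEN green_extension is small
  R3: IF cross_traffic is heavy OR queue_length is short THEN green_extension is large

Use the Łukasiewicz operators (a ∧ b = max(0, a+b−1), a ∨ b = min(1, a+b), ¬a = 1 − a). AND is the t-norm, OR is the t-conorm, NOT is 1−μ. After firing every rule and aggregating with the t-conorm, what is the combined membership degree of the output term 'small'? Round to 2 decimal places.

R1: ¬short=1−0.81=0.19, moderate=0.70; AND[max(0, a+b−1)] → w = 0.00
R2: moderate=0.70, long=0.71; AND[max(0, a+b−1)] → w = 0.41
R3: heavy=0.53, short=0.81; OR[min(1, a+b)] → w = 1.00
Rules with consequent 'small': {R1, R2} → strengths 0.00, 0.41
Aggregate via t-conorm [min(1, a+b)]: 0.41

0.41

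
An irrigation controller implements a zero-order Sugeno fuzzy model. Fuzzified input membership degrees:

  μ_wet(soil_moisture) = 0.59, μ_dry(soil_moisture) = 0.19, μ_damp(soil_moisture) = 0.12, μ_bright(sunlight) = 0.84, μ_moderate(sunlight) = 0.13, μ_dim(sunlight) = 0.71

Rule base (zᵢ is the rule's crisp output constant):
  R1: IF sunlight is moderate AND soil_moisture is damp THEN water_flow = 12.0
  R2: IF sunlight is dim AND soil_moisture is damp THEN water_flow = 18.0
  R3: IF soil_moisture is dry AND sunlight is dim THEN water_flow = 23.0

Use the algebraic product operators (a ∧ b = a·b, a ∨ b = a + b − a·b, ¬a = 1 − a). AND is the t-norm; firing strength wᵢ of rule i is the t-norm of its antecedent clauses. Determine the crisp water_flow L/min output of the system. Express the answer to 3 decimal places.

R1 (z=12.0): moderate=0.13, damp=0.12; AND[a·b] → w = 0.0156
R2 (z=18.0): dim=0.71, damp=0.12; AND[a·b] → w = 0.0852
R3 (z=23.0): dry=0.19, dim=0.71; AND[a·b] → w = 0.1349
Weighted average = (0.0156·12.0 + 0.0852·18.0 + 0.1349·23.0) / (0.0156 + 0.0852 + 0.1349)
  = 4.8235 / 0.2357 = 20.465

20.465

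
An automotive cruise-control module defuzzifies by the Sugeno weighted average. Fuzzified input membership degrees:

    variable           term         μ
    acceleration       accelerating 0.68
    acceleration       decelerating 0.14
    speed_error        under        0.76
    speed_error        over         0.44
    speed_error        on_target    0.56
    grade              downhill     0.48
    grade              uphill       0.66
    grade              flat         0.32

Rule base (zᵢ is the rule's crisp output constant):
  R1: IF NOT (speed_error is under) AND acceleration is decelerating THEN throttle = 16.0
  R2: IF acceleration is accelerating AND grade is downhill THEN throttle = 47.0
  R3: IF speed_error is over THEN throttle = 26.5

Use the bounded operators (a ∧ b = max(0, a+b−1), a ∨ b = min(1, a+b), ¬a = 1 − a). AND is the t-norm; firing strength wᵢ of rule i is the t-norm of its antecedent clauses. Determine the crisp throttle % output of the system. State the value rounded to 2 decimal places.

31.97

R1 (z=16.0): ¬under=1−0.76=0.24, decelerating=0.14; AND[max(0, a+b−1)] → w = 0.00
R2 (z=47.0): accelerating=0.68, downhill=0.48; AND[max(0, a+b−1)] → w = 0.16
R3 (z=26.5): over=0.44 → w = 0.44
Weighted average = (0.00·16.0 + 0.16·47.0 + 0.44·26.5) / (0.00 + 0.16 + 0.44)
  = 19.1800 / 0.6000 = 31.97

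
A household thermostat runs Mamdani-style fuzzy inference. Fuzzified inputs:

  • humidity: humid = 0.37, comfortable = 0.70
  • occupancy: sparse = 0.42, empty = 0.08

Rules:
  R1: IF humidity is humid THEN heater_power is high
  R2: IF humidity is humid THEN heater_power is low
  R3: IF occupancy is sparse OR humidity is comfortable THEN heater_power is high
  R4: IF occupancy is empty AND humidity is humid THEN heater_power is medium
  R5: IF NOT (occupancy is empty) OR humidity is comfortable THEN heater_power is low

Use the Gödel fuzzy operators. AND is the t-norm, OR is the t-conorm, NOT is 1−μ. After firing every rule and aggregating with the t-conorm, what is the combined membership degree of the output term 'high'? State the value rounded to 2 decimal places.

0.70

R1: humid=0.37 → w = 0.37
R2: humid=0.37 → w = 0.37
R3: sparse=0.42, comfortable=0.70; OR[max(a, b)] → w = 0.70
R4: empty=0.08, humid=0.37; AND[min(a, b)] → w = 0.08
R5: ¬empty=1−0.08=0.92, comfortable=0.70; OR[max(a, b)] → w = 0.92
Rules with consequent 'high': {R1, R3} → strengths 0.37, 0.70
Aggregate via t-conorm [max(a, b)]: 0.70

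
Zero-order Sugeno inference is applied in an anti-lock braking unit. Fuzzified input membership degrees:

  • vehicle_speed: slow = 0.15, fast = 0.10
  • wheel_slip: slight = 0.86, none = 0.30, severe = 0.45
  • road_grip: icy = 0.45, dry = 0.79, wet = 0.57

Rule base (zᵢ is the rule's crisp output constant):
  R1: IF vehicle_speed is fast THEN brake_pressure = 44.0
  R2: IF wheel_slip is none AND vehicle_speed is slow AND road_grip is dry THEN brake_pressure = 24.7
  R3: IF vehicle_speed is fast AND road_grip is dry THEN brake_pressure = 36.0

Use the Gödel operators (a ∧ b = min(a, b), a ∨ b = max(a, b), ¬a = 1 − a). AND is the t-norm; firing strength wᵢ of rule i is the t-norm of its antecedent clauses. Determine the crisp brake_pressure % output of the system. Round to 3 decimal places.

R1 (z=44.0): fast=0.10 → w = 0.10
R2 (z=24.7): none=0.30, slow=0.15, dry=0.79; AND[min(a, b)] → w = 0.15
R3 (z=36.0): fast=0.10, dry=0.79; AND[min(a, b)] → w = 0.10
Weighted average = (0.10·44.0 + 0.15·24.7 + 0.10·36.0) / (0.10 + 0.15 + 0.10)
  = 11.7050 / 0.3500 = 33.443

33.443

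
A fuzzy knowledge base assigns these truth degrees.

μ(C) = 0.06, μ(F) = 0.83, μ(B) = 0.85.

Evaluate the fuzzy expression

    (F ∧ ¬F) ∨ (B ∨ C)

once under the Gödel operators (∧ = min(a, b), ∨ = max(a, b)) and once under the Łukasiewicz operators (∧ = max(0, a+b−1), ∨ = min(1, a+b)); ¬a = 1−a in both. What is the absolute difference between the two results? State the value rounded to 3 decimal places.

0.060

Under Gödel:
  ¬F = 1 − 0.83 = 0.17
  F ∧ ¬F = min(a, b) on (0.83, 0.17) = 0.17
  B ∨ C = max(a, b) on (0.85, 0.06) = 0.85
  (F ∧ ¬F) ∨ (B ∨ C) = max(a, b) on (0.17, 0.85) = 0.85
  → value = 0.8500
Under Łukasiewicz:
  ¬F = 1 − 0.83 = 0.17
  F ∧ ¬F = max(0, a+b−1) on (0.83, 0.17) = 0.00
  B ∨ C = min(1, a+b) on (0.85, 0.06) = 0.91
  (F ∧ ¬F) ∨ (B ∨ C) = min(1, a+b) on (0.00, 0.91) = 0.91
  → value = 0.9100
|0.8500 − 0.9100| = 0.060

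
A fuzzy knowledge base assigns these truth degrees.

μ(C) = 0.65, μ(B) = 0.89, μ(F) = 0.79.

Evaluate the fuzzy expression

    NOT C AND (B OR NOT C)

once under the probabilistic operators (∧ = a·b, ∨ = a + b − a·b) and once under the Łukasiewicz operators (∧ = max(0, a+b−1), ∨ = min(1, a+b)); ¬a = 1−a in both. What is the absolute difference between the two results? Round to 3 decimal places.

0.025

Under probabilistic:
  NOT C = 1 − 0.6500 = 0.3500
  NOT C = 1 − 0.6500 = 0.3500
  B OR NOT C = a + b − a·b on (0.8900, 0.3500) = 0.9285
  NOT C AND (B OR NOT C) = a·b on (0.3500, 0.9285) = 0.3250
  → value = 0.3250
Under Łukasiewicz:
  NOT C = 1 − 0.65 = 0.35
  NOT C = 1 − 0.65 = 0.35
  B OR NOT C = min(1, a+b) on (0.89, 0.35) = 1.00
  NOT C AND (B OR NOT C) = max(0, a+b−1) on (0.35, 1.00) = 0.35
  → value = 0.3500
|0.3250 − 0.3500| = 0.025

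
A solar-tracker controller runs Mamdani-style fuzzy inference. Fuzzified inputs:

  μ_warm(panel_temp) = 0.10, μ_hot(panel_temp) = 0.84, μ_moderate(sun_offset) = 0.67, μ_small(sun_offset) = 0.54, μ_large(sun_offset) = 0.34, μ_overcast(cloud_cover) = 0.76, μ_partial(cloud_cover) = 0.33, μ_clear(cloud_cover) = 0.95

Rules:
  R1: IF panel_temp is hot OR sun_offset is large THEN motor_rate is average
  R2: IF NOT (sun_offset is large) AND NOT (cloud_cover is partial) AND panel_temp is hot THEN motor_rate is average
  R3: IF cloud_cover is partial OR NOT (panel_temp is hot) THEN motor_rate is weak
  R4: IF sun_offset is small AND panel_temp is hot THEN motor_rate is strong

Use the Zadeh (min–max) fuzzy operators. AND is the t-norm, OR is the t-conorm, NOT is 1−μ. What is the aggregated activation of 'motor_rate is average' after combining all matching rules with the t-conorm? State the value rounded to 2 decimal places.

0.84

R1: hot=0.84, large=0.34; OR[max(a, b)] → w = 0.84
R2: ¬large=1−0.34=0.66, ¬partial=1−0.33=0.67, hot=0.84; AND[min(a, b)] → w = 0.66
R3: partial=0.33, ¬hot=1−0.84=0.16; OR[max(a, b)] → w = 0.33
R4: small=0.54, hot=0.84; AND[min(a, b)] → w = 0.54
Rules with consequent 'average': {R1, R2} → strengths 0.84, 0.66
Aggregate via t-conorm [max(a, b)]: 0.84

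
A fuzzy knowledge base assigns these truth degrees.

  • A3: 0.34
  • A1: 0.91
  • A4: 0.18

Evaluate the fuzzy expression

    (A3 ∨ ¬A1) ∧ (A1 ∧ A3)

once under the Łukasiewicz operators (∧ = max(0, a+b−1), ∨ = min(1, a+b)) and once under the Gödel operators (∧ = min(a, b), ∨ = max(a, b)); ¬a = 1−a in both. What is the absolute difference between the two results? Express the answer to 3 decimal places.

0.340

Under Łukasiewicz:
  ¬A1 = 1 − 0.91 = 0.09
  A3 ∨ ¬A1 = min(1, a+b) on (0.34, 0.09) = 0.43
  A1 ∧ A3 = max(0, a+b−1) on (0.91, 0.34) = 0.25
  (A3 ∨ ¬A1) ∧ (A1 ∧ A3) = max(0, a+b−1) on (0.43, 0.25) = 0.00
  → value = 0.0000
Under Gödel:
  ¬A1 = 1 − 0.91 = 0.09
  A3 ∨ ¬A1 = max(a, b) on (0.34, 0.09) = 0.34
  A1 ∧ A3 = min(a, b) on (0.91, 0.34) = 0.34
  (A3 ∨ ¬A1) ∧ (A1 ∧ A3) = min(a, b) on (0.34, 0.34) = 0.34
  → value = 0.3400
|0.0000 − 0.3400| = 0.340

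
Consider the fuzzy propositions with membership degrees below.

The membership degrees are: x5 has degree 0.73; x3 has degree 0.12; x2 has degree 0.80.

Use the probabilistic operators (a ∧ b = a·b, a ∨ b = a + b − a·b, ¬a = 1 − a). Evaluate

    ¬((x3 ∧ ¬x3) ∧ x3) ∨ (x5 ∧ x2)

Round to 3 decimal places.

0.995

¬x3 = 1 − 0.1200 = 0.8800
x3 ∧ ¬x3 = a·b on (0.1200, 0.8800) = 0.1056
(x3 ∧ ¬x3) ∧ x3 = a·b on (0.1056, 0.1200) = 0.0127
¬((x3 ∧ ¬x3) ∧ x3) = 1 − 0.0127 = 0.9873
x5 ∧ x2 = a·b on (0.7300, 0.8000) = 0.5840
¬((x3 ∧ ¬x3) ∧ x3) ∨ (x5 ∧ x2) = a + b − a·b on (0.9873, 0.5840) = 0.9947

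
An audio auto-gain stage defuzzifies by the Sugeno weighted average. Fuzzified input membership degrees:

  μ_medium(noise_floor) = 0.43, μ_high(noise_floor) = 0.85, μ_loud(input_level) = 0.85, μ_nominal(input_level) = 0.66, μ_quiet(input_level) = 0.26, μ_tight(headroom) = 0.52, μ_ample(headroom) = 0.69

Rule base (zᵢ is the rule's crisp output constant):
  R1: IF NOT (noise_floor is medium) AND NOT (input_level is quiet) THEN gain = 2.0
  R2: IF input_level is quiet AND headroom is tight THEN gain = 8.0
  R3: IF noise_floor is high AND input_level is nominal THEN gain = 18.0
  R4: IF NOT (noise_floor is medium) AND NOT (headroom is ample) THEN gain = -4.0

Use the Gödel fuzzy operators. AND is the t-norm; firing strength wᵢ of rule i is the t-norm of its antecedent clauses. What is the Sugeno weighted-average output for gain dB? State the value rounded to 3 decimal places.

7.700

R1 (z=2.0): ¬medium=1−0.43=0.57, ¬quiet=1−0.26=0.74; AND[min(a, b)] → w = 0.57
R2 (z=8.0): quiet=0.26, tight=0.52; AND[min(a, b)] → w = 0.26
R3 (z=18.0): high=0.85, nominal=0.66; AND[min(a, b)] → w = 0.66
R4 (z=-4.0): ¬medium=1−0.43=0.57, ¬ample=1−0.69=0.31; AND[min(a, b)] → w = 0.31
Weighted average = (0.57·2.0 + 0.26·8.0 + 0.66·18.0 + 0.31·-4.0) / (0.57 + 0.26 + 0.66 + 0.31)
  = 13.8600 / 1.8000 = 7.700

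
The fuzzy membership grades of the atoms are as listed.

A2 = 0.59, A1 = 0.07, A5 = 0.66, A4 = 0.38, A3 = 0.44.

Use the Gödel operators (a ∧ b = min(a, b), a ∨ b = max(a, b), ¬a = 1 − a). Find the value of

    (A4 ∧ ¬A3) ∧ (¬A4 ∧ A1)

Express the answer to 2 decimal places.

0.07

¬A3 = 1 − 0.44 = 0.56
A4 ∧ ¬A3 = min(a, b) on (0.38, 0.56) = 0.38
¬A4 = 1 − 0.38 = 0.62
¬A4 ∧ A1 = min(a, b) on (0.62, 0.07) = 0.07
(A4 ∧ ¬A3) ∧ (¬A4 ∧ A1) = min(a, b) on (0.38, 0.07) = 0.07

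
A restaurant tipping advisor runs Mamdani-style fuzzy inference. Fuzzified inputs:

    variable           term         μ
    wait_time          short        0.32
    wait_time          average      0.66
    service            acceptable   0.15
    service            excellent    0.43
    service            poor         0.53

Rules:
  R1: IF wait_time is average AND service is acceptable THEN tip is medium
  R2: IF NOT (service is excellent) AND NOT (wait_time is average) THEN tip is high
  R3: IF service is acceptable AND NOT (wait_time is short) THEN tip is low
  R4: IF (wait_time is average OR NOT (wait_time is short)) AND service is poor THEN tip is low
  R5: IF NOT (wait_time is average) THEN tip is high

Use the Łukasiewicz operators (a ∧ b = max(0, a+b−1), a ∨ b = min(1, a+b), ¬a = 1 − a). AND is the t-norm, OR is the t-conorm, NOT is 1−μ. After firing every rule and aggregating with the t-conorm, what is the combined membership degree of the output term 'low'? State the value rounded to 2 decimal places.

0.53

R1: average=0.66, acceptable=0.15; AND[max(0, a+b−1)] → w = 0.00
R2: ¬excellent=1−0.43=0.57, ¬average=1−0.66=0.34; AND[max(0, a+b−1)] → w = 0.00
R3: acceptable=0.15, ¬short=1−0.32=0.68; AND[max(0, a+b−1)] → w = 0.00
R4: (average=0.66 OR ¬short=1−0.32=0.68) = 1.00; AND[max(0, a+b−1)] with poor=0.53 → w = 0.53
R5: ¬average=1−0.66=0.34 → w = 0.34
Rules with consequent 'low': {R3, R4} → strengths 0.00, 0.53
Aggregate via t-conorm [min(1, a+b)]: 0.53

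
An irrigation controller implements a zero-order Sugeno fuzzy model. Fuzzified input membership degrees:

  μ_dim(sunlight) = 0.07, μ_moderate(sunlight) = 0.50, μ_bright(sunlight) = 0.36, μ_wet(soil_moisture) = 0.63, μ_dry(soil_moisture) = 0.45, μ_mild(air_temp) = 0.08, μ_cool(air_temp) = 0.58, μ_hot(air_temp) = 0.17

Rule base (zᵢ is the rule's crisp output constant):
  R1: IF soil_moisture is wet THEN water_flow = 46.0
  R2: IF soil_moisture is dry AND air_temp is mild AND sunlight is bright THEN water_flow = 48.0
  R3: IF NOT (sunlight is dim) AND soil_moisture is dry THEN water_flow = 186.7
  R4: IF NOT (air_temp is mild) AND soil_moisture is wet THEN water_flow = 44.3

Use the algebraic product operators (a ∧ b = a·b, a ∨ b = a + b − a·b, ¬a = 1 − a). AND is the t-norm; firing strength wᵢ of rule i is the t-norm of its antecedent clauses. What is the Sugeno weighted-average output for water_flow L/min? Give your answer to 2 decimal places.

81.30

R1 (z=46.0): wet=0.63 → w = 0.6300
R2 (z=48.0): dry=0.45, mild=0.08, bright=0.36; AND[a·b] → w = 0.0130
R3 (z=186.7): ¬dim=1−0.07=0.93, dry=0.45; AND[a·b] → w = 0.4185
R4 (z=44.3): ¬mild=1−0.08=0.92, wet=0.63; AND[a·b] → w = 0.5796
Weighted average = (0.6300·46.0 + 0.0130·48.0 + 0.4185·186.7 + 0.5796·44.3) / (0.6300 + 0.0130 + 0.4185 + 0.5796)
  = 133.4123 / 1.6411 = 81.30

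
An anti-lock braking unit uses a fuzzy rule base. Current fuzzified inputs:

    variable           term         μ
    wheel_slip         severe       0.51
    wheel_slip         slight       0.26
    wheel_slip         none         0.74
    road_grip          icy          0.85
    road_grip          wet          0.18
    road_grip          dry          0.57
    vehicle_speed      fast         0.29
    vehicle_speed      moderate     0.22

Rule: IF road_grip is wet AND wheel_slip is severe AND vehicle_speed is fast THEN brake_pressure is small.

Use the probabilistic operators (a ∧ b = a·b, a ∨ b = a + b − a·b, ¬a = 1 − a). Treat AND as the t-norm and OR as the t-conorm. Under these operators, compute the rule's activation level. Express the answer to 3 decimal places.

0.027

firing strength: wet=0.18, severe=0.51, fast=0.29; AND[a·b] → w = 0.0266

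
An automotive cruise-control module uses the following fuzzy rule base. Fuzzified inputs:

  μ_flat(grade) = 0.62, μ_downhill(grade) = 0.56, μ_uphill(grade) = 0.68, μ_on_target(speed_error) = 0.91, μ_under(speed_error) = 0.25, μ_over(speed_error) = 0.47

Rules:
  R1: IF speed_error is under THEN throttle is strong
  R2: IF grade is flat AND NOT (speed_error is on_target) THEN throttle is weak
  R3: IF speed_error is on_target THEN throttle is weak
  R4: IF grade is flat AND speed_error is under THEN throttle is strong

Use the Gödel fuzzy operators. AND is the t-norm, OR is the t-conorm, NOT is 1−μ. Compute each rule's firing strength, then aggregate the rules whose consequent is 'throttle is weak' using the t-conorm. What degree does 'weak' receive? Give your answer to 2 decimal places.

R1: under=0.25 → w = 0.25
R2: flat=0.62, ¬on_target=1−0.91=0.09; AND[min(a, b)] → w = 0.09
R3: on_target=0.91 → w = 0.91
R4: flat=0.62, under=0.25; AND[min(a, b)] → w = 0.25
Rules with consequent 'weak': {R2, R3} → strengths 0.09, 0.91
Aggregate via t-conorm [max(a, b)]: 0.91

0.91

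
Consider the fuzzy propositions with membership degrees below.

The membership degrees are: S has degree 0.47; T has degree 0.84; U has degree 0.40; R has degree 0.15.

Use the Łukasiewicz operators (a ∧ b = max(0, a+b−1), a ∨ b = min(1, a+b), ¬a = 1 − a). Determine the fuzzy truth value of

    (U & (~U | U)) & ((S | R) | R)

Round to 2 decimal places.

~U = 1 − 0.40 = 0.60
~U | U = min(1, a+b) on (0.60, 0.40) = 1.00
U & (~U | U) = max(0, a+b−1) on (0.40, 1.00) = 0.40
S | R = min(1, a+b) on (0.47, 0.15) = 0.62
(S | R) | R = min(1, a+b) on (0.62, 0.15) = 0.77
(U & (~U | U)) & ((S | R) | R) = max(0, a+b−1) on (0.40, 0.77) = 0.17

0.17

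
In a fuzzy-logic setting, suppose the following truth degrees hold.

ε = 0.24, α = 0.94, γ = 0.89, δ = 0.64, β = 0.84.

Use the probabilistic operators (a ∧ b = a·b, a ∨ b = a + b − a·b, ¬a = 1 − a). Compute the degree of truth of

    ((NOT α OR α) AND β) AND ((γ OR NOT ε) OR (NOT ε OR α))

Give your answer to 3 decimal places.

0.792

NOT α = 1 − 0.9400 = 0.0600
NOT α OR α = a + b − a·b on (0.0600, 0.9400) = 0.9436
(NOT α OR α) AND β = a·b on (0.9436, 0.8400) = 0.7926
NOT ε = 1 − 0.2400 = 0.7600
γ OR NOT ε = a + b − a·b on (0.8900, 0.7600) = 0.9736
NOT ε = 1 − 0.2400 = 0.7600
NOT ε OR α = a + b − a·b on (0.7600, 0.9400) = 0.9856
(γ OR NOT ε) OR (NOT ε OR α) = a + b − a·b on (0.9736, 0.9856) = 0.9996
((NOT α OR α) AND β) AND ((γ OR NOT ε) OR (NOT ε OR α)) = a·b on (0.7926, 0.9996) = 0.7923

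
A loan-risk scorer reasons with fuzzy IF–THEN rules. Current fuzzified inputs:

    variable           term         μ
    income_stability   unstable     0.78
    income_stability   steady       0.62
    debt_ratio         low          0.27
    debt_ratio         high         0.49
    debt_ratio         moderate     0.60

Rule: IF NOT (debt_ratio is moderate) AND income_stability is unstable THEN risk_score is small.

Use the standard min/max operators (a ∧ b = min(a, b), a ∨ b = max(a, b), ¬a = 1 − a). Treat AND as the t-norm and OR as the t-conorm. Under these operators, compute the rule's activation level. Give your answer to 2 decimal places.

0.40

firing strength: ¬moderate=1−0.60=0.40, unstable=0.78; AND[min(a, b)] → w = 0.40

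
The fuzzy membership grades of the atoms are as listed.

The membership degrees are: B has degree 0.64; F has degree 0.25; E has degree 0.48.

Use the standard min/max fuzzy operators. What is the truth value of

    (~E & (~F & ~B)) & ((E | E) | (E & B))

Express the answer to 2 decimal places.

~E = 1 − 0.48 = 0.52
~F = 1 − 0.25 = 0.75
~B = 1 − 0.64 = 0.36
~F & ~B = min(a, b) on (0.75, 0.36) = 0.36
~E & (~F & ~B) = min(a, b) on (0.52, 0.36) = 0.36
E | E = max(a, b) on (0.48, 0.48) = 0.48
E & B = min(a, b) on (0.48, 0.64) = 0.48
(E | E) | (E & B) = max(a, b) on (0.48, 0.48) = 0.48
(~E & (~F & ~B)) & ((E | E) | (E & B)) = min(a, b) on (0.36, 0.48) = 0.36

0.36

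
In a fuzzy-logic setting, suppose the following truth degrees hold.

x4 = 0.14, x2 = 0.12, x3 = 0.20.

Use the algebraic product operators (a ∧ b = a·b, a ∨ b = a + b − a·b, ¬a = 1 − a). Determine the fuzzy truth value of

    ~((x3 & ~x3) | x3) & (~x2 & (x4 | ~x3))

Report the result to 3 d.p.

~x3 = 1 − 0.2000 = 0.8000
x3 & ~x3 = a·b on (0.2000, 0.8000) = 0.1600
(x3 & ~x3) | x3 = a + b − a·b on (0.1600, 0.2000) = 0.3280
~((x3 & ~x3) | x3) = 1 − 0.3280 = 0.6720
~x2 = 1 − 0.1200 = 0.8800
~x3 = 1 − 0.2000 = 0.8000
x4 | ~x3 = a + b − a·b on (0.1400, 0.8000) = 0.8280
~x2 & (x4 | ~x3) = a·b on (0.8800, 0.8280) = 0.7286
~((x3 & ~x3) | x3) & (~x2 & (x4 | ~x3)) = a·b on (0.6720, 0.7286) = 0.4896

0.490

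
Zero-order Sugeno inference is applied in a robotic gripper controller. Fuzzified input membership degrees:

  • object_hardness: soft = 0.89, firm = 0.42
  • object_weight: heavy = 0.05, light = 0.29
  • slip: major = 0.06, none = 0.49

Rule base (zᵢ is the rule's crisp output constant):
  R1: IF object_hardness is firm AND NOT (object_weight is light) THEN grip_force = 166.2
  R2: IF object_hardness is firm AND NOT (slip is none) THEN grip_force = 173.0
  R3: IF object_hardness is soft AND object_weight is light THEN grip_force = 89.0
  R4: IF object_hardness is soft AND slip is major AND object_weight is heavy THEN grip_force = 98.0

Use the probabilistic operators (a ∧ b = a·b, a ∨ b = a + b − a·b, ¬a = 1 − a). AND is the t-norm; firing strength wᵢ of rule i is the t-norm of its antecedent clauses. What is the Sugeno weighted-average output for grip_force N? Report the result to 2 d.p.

R1 (z=166.2): firm=0.42, ¬light=1−0.29=0.71; AND[a·b] → w = 0.2982
R2 (z=173.0): firm=0.42, ¬none=1−0.49=0.51; AND[a·b] → w = 0.2142
R3 (z=89.0): soft=0.89, light=0.29; AND[a·b] → w = 0.2581
R4 (z=98.0): soft=0.89, major=0.06, heavy=0.05; AND[a·b] → w = 0.0027
Weighted average = (0.2982·166.2 + 0.2142·173.0 + 0.2581·89.0 + 0.0027·98.0) / (0.2982 + 0.2142 + 0.2581 + 0.0027)
  = 109.8500 / 0.7732 = 142.08

142.08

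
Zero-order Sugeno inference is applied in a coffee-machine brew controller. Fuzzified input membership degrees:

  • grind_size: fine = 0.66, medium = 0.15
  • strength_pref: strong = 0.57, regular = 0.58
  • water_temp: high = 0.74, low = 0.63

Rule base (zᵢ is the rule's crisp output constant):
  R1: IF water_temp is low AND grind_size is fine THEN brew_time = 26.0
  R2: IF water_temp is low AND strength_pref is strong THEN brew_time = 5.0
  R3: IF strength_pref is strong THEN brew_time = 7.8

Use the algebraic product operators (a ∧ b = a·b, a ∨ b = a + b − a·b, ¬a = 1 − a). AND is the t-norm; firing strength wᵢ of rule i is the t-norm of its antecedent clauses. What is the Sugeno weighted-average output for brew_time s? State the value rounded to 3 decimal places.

R1 (z=26.0): low=0.63, fine=0.66; AND[a·b] → w = 0.4158
R2 (z=5.0): low=0.63, strong=0.57; AND[a·b] → w = 0.3591
R3 (z=7.8): strong=0.57 → w = 0.5700
Weighted average = (0.4158·26.0 + 0.3591·5.0 + 0.5700·7.8) / (0.4158 + 0.3591 + 0.5700)
  = 17.0523 / 1.3449 = 12.679

12.679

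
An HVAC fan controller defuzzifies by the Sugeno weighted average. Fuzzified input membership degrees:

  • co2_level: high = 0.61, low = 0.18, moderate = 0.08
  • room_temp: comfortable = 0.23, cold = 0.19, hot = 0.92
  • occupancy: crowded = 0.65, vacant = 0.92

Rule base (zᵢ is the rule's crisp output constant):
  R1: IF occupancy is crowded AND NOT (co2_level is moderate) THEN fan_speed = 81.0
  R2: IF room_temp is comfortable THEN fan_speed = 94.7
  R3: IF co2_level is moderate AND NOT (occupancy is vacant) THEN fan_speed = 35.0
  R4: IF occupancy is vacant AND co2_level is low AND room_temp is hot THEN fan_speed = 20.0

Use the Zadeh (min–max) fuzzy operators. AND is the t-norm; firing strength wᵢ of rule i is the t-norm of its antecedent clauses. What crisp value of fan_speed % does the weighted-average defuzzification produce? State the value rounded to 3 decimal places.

R1 (z=81.0): crowded=0.65, ¬moderate=1−0.08=0.92; AND[min(a, b)] → w = 0.65
R2 (z=94.7): comfortable=0.23 → w = 0.23
R3 (z=35.0): moderate=0.08, ¬vacant=1−0.92=0.08; AND[min(a, b)] → w = 0.08
R4 (z=20.0): vacant=0.92, low=0.18, hot=0.92; AND[min(a, b)] → w = 0.18
Weighted average = (0.65·81.0 + 0.23·94.7 + 0.08·35.0 + 0.18·20.0) / (0.65 + 0.23 + 0.08 + 0.18)
  = 80.8310 / 1.1400 = 70.904

70.904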